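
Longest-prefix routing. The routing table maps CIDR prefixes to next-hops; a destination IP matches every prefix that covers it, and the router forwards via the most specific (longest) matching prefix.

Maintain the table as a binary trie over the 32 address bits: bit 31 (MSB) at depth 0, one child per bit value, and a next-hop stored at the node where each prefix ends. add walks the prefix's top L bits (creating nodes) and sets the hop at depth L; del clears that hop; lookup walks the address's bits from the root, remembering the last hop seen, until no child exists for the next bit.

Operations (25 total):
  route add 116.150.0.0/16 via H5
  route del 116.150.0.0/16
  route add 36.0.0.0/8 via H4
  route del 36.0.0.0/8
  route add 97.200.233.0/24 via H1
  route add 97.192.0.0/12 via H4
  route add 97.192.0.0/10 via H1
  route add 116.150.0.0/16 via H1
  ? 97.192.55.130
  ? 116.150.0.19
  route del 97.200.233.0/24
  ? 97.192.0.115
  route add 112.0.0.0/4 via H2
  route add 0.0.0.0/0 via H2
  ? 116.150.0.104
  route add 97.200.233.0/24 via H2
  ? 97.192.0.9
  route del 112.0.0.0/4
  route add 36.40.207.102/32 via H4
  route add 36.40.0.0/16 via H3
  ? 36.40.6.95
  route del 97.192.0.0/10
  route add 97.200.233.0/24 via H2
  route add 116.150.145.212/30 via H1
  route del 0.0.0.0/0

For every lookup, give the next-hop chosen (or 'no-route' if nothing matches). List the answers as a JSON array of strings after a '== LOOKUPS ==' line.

Process each operation:
  add 116.150.0.0/16 -> H5 at depth 16
  del 116.150.0.0/16 (clear depth 16)
  add 36.0.0.0/8 -> H4 at depth 8
  del 36.0.0.0/8 (clear depth 8)
  add 97.200.233.0/24 -> H1 at depth 24
  add 97.192.0.0/12 -> H4 at depth 12
  add 97.192.0.0/10 -> H1 at depth 10
  add 116.150.0.0/16 -> H1 at depth 16
  ? 97.192.55.130  path d0:-→d1:-→d2:-→d3:-→d4:-→d5:-→d6:-→d7:-→d8:-→d9:-→d10:H1→d11:-→d12:H4  best=H4
  ? 116.150.0.19  path d0:-→d1:-→d2:-→d3:-→d4:-→d5:-→d6:-→d7:-→d8:-→d9:-→d10:-→d11:-→d12:-→d13:-→d14:-→d15:-→d16:H1  best=H1
  del 97.200.233.0/24 (clear depth 24)
  ? 97.192.0.115  path d0:-→d1:-→d2:-→d3:-→d4:-→d5:-→d6:-→d7:-→d8:-→d9:-→d10:H1→d11:-→d12:H4  best=H4
  add 112.0.0.0/4 -> H2 at depth 4
  add 0.0.0.0/0 -> H2 at depth 0
  ? 116.150.0.104  path d0:H2→d1:-→d2:-→d3:-→d4:H2→d5:-→d6:-→d7:-→d8:-→d9:-→d10:-→d11:-→d12:-→d13:-→d14:-→d15:-→d16:H1  best=H1
  add 97.200.233.0/24 -> H2 at depth 24
  ? 97.192.0.9  path d0:H2→d1:-→d2:-→d3:-→d4:-→d5:-→d6:-→d7:-→d8:-→d9:-→d10:H1→d11:-→d12:H4  best=H4
  del 112.0.0.0/4 (clear depth 4)
  add 36.40.207.102/32 -> H4 at depth 32
  add 36.40.0.0/16 -> H3 at depth 16
  ? 36.40.6.95  path d0:H2→d1:-→d2:-→d3:-→d4:-→d5:-→d6:-→d7:-→d8:-→d9:-→d10:-→d11:-→d12:-→d13:-→d14:-→d15:-→d16:H3  best=H3
  del 97.192.0.0/10 (clear depth 10)
  add 97.200.233.0/24 -> H2 at depth 24
  add 116.150.145.212/30 -> H1 at depth 30
  del 0.0.0.0/0 (clear depth 0)

== LOOKUPS ==
["H4","H1","H4","H1","H4","H3"]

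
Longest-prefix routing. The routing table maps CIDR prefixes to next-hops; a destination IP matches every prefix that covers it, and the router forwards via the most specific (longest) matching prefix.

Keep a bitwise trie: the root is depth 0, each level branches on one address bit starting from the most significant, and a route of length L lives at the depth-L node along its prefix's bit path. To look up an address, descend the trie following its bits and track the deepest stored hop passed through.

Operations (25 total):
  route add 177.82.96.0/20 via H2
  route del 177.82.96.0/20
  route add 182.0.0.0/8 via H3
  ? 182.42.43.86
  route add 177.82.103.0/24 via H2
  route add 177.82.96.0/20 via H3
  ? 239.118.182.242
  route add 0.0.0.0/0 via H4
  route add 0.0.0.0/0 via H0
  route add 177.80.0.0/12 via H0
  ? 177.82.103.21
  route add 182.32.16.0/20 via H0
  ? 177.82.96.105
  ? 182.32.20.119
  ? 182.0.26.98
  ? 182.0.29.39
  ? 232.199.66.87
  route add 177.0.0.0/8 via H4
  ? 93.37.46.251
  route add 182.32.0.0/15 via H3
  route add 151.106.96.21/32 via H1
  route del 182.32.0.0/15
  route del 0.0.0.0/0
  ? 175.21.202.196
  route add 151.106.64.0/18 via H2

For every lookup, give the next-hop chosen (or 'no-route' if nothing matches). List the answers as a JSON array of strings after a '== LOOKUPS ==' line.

Trace:
  + 177.82.96.0/20 (H2) depth=20
  - 177.82.96.0/20 clear@20
  + 182.0.0.0/8 (H3) depth=8
  Q 182.42.43.86: descend 10110110 ; hops seen [H3] ; pick H3
  + 177.82.103.0/24 (H2) depth=24
  + 177.82.96.0/20 (H3) depth=20
  Q 239.118.182.242: descend 1 ; hops seen [∅] ; pick no-route
  + 0.0.0.0/0 (H4) depth=0
  + 0.0.0.0/0 (H0) depth=0
  + 177.80.0.0/12 (H0) depth=12
  Q 177.82.103.21: descend 101100010101001001100111 ; hops seen [H0,H0,H3,H2] ; pick H2
  + 182.32.16.0/20 (H0) depth=20
  Q 177.82.96.105: descend 101100010101001001100 ; hops seen [H0,H0,H3] ; pick H3
  Q 182.32.20.119: descend 10110110001000000001 ; hops seen [H0,H3,H0] ; pick H0
  Q 182.0.26.98: descend 1011011000 ; hops seen [H0,H3] ; pick H3
  Q 182.0.29.39: descend 1011011000 ; hops seen [H0,H3] ; pick H3
  Q 232.199.66.87: descend 1 ; hops seen [H0] ; pick H0
  + 177.0.0.0/8 (H4) depth=8
  Q 93.37.46.251: descend ε ; hops seen [H0] ; pick H0
  + 182.32.0.0/15 (H3) depth=15
  + 151.106.96.21/32 (H1) depth=32
  - 182.32.0.0/15 clear@15
  - 0.0.0.0/0 clear@0
  Q 175.21.202.196: descend 101 ; hops seen [∅] ; pick no-route
  + 151.106.64.0/18 (H2) depth=18

== LOOKUPS ==
["H3","no-route","H2","H3","H0","H3","H3","H0","H0","no-route"]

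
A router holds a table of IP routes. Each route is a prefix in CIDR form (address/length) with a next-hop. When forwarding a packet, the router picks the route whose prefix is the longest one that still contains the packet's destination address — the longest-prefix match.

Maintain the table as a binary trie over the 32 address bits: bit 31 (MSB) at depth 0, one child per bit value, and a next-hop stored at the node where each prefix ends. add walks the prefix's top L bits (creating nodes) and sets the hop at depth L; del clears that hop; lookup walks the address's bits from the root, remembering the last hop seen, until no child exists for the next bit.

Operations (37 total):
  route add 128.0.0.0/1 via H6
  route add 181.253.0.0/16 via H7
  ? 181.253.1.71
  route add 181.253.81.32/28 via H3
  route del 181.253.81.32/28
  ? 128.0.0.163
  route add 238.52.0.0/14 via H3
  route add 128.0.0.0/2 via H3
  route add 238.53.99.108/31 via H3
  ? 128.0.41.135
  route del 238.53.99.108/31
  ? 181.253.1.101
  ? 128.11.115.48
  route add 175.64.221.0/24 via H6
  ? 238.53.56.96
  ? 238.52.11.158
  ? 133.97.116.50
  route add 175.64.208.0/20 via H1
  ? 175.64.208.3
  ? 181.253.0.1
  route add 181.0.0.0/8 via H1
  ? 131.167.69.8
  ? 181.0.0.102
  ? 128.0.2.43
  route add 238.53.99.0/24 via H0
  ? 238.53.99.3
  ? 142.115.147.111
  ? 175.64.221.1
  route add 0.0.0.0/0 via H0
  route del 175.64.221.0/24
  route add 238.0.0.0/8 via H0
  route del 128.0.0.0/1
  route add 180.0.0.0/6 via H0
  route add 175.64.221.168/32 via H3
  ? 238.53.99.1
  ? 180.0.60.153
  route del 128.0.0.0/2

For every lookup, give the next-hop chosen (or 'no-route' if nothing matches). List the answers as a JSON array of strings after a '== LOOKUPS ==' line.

Trace:
  add 128.0.0.0/1 -> H6 at depth 1
  add 181.253.0.0/16 -> H7 at depth 16
  lookup 181.253.1.71: bits 1011010111111101 walk d0:-→d1:H6→d2:-→d3:-→d4:-→d5:-→d6:-→d7:-→d8:-→d9:-→d10:-→d11:-→d12:-→d13:-→d14:-→d15:-→d16:H7 -> H7
  add 181.253.81.32/28 -> H3 at depth 28
  del 181.253.81.32/28 (clear depth 28)
  lookup 128.0.0.163: bits 10 walk d0:-→d1:H6→d2:- -> H6
  add 238.52.0.0/14 -> H3 at depth 14
  add 128.0.0.0/2 -> H3 at depth 2
  add 238.53.99.108/31 -> H3 at depth 31
  lookup 128.0.41.135: bits 10 walk d0:-→d1:H6→d2:H3 -> H3
  del 238.53.99.108/31 (clear depth 31)
  lookup 181.253.1.101: bits 10110101111111010 walk d0:-→d1:H6→d2:H3→d3:-→d4:-→d5:-→d6:-→d7:-→d8:-→d9:-→d10:-→d11:-→d12:-→d13:-→d14:-→d15:-→d16:H7→d17:- -> H7
  lookup 128.11.115.48: bits 10 walk d0:-→d1:H6→d2:H3 -> H3
  add 175.64.221.0/24 -> H6 at depth 24
  lookup 238.53.56.96: bits 11101110001101010 walk d0:-→d1:H6→d2:-→d3:-→d4:-→d5:-→d6:-→d7:-→d8:-→d9:-→d10:-→d11:-→d12:-→d13:-→d14:H3→d15:-→d16:-→d17:- -> H3
  lookup 238.52.11.158: bits 111011100011010 walk d0:-→d1:H6→d2:-→d3:-→d4:-→d5:-→d6:-→d7:-→d8:-→d9:-→d10:-→d11:-→d12:-→d13:-→d14:H3→d15:- -> H3
  lookup 133.97.116.50: bits 10 walk d0:-→d1:H6→d2:H3 -> H3
  add 175.64.208.0/20 -> H1 at depth 20
  lookup 175.64.208.3: bits 10101111010000001101 walk d0:-→d1:H6→d2:H3→d3:-→d4:-→d5:-→d6:-→d7:-→d8:-→d9:-→d10:-→d11:-→d12:-→d13:-→d14:-→d15:-→d16:-→d17:-→d18:-→d19:-→d20:H1 -> H1
  lookup 181.253.0.1: bits 10110101111111010 walk d0:-→d1:H6→d2:H3→d3:-→d4:-→d5:-→d6:-→d7:-→d8:-→d9:-→d10:-→d11:-→d12:-→d13:-→d14:-→d15:-→d16:H7→d17:- -> H7
  add 181.0.0.0/8 -> H1 at depth 8
  lookup 131.167.69.8: bits 10 walk d0:-→d1:H6→d2:H3 -> H3
  lookup 181.0.0.102: bits 10110101 walk d0:-→d1:H6→d2:H3→d3:-→d4:-→d5:-→d6:-→d7:-→d8:H1 -> H1
  lookup 128.0.2.43: bits 10 walk d0:-→d1:H6→d2:H3 -> H3
  add 238.53.99.0/24 -> H0 at depth 24
  lookup 238.53.99.3: bits 1110111000110101011000110 walk d0:-→d1:H6→d2:-→d3:-→d4:-→d5:-→d6:-→d7:-→d8:-→d9:-→d10:-→d11:-→d12:-→d13:-→d14:H3→d15:-→d16:-→d17:-→d18:-→d19:-→d20:-→d21:-→d22:-→d23:-→d24:H0→d25:- -> H0
  lookup 142.115.147.111: bits 10 walk d0:-→d1:H6→d2:H3 -> H3
  lookup 175.64.221.1: bits 101011110100000011011101 walk d0:-→d1:H6→d2:H3→d3:-→d4:-→d5:-→d6:-→d7:-→d8:-→d9:-→d10:-→d11:-→d12:-→d13:-→d14:-→d15:-→d16:-→d17:-→d18:-→d19:-→d20:H1→d21:-→d22:-→d23:-→d24:H6 -> H6
  add 0.0.0.0/0 -> H0 at depth 0
  del 175.64.221.0/24 (clear depth 24)
  add 238.0.0.0/8 -> H0 at depth 8
  del 128.0.0.0/1 (clear depth 1)
  add 180.0.0.0/6 -> H0 at depth 6
  add 175.64.221.168/32 -> H3 at depth 32
  lookup 238.53.99.1: bits 1110111000110101011000110 walk d0:H0→d1:-→d2:-→d3:-→d4:-→d5:-→d6:-→d7:-→d8:H0→d9:-→d10:-→d11:-→d12:-→d13:-→d14:H3→d15:-→d16:-→d17:-→d18:-→d19:-→d20:-→d21:-→d22:-→d23:-→d24:H0→d25:- -> H0
  lookup 180.0.60.153: bits 1011010 walk d0:H0→d1:-→d2:H3→d3:-→d4:-→d5:-→d6:H0→d7:- -> H0
  del 128.0.0.0/2 (clear depth 2)

== LOOKUPS ==
["H7","H6","H3","H7","H3","H3","H3","H3","H1","H7","H3","H1","H3","H0","H3","H6","H0","H0"]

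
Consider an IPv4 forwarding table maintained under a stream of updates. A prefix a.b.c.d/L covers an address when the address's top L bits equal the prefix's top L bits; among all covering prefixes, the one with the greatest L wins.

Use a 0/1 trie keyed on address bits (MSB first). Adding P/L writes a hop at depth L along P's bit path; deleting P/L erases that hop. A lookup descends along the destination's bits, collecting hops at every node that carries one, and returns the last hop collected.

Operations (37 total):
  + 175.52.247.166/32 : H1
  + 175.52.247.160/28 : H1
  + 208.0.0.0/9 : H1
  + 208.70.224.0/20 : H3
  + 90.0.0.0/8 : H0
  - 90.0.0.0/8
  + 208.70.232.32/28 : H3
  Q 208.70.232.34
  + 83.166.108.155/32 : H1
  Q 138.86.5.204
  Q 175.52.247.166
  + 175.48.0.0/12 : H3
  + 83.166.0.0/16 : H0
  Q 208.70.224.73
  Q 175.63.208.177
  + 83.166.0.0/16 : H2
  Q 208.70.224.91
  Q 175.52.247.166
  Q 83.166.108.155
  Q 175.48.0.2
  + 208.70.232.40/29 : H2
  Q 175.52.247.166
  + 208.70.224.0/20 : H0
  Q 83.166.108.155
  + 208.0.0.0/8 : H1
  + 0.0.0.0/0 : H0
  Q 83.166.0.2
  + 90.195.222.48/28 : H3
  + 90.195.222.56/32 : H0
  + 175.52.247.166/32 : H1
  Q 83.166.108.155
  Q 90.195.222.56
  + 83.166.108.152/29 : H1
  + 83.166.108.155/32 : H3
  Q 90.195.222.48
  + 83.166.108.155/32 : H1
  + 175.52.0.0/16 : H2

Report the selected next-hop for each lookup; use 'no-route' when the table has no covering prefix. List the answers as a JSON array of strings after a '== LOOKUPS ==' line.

Trace:
  add 175.52.247.166/32 -> H1 at depth 32
  add 175.52.247.160/28 -> H1 at depth 28
  add 208.0.0.0/9 -> H1 at depth 9
  add 208.70.224.0/20 -> H3 at depth 20
  add 90.0.0.0/8 -> H0 at depth 8
  - 90.0.0.0/8 clear@8
  add 208.70.232.32/28 -> H3 at depth 28
  ? 208.70.232.34  path d0:-→d1:-→d2:-→d3:-→d4:-→d5:-→d6:-→d7:-→d8:-→d9:H1→d10:-→d11:-→d12:-→d13:-→d14:-→d15:-→d16:-→d17:-→d18:-→d19:-→d20:H3→d21:-→d22:-→d23:-→d24:-→d25:-→d26:-→d27:-→d28:H3  best=H3
  add 83.166.108.155/32 -> H1 at depth 32
  ? 138.86.5.204  path d0:-→d1:-→d2:-  best=no-route
  ? 175.52.247.166  path d0:-→d1:-→d2:-→d3:-→d4:-→d5:-→d6:-→d7:-→d8:-→d9:-→d10:-→d11:-→d12:-→d13:-→d14:-→d15:-→d16:-→d17:-→d18:-→d19:-→d20:-→d21:-→d22:-→d23:-→d24:-→d25:-→d26:-→d27:-→d28:H1→d29:-→d30:-→d31:-→d32:H1  best=H1
  add 175.48.0.0/12 -> H3 at depth 12
  add 83.166.0.0/16 -> H0 at depth 16
  ? 208.70.224.73  path d0:-→d1:-→d2:-→d3:-→d4:-→d5:-→d6:-→d7:-→d8:-→d9:H1→d10:-→d11:-→d12:-→d13:-→d14:-→d15:-→d16:-→d17:-→d18:-→d19:-→d20:H3  best=H3
  ? 175.63.208.177  path d0:-→d1:-→d2:-→d3:-→d4:-→d5:-→d6:-→d7:-→d8:-→d9:-→d10:-→d11:-→d12:H3  best=H3
  add 83.166.0.0/16 -> H2 at depth 16
  ? 208.70.224.91  path d0:-→d1:-→d2:-→d3:-→d4:-→d5:-→d6:-→d7:-→d8:-→d9:H1→d10:-→d11:-→d12:-→d13:-→d14:-→d15:-→d16:-→d17:-→d18:-→d19:-→d20:H3  best=H3
  ? 175.52.247.166  path d0:-→d1:-→d2:-→d3:-→d4:-→d5:-→d6:-→d7:-→d8:-→d9:-→d10:-→d11:-→d12:H3→d13:-→d14:-→d15:-→d16:-→d17:-→d18:-→d19:-→d20:-→d21:-→d22:-→d23:-→d24:-→d25:-→d26:-→d27:-→d28:H1→d29:-→d30:-→d31:-→d32:H1  best=H1
  ? 83.166.108.155  path d0:-→d1:-→d2:-→d3:-→d4:-→d5:-→d6:-→d7:-→d8:-→d9:-→d10:-→d11:-→d12:-→d13:-→d14:-→d15:-→d16:H2→d17:-→d18:-→d19:-→d20:-→d21:-→d22:-→d23:-→d24:-→d25:-→d26:-→d27:-→d28:-→d29:-→d30:-→d31:-→d32:H1  best=H1
  ? 175.48.0.2  path d0:-→d1:-→d2:-→d3:-→d4:-→d5:-→d6:-→d7:-→d8:-→d9:-→d10:-→d11:-→d12:H3→d13:-  best=H3
  add 208.70.232.40/29 -> H2 at depth 29
  ? 175.52.247.166  path d0:-→d1:-→d2:-→d3:-→d4:-→d5:-→d6:-→d7:-→d8:-→d9:-→d10:-→d11:-→d12:H3→d13:-→d14:-→d15:-→d16:-→d17:-→d18:-→d19:-→d20:-→d21:-→d22:-→d23:-→d24:-→d25:-→d26:-→d27:-→d28:H1→d29:-→d30:-→d31:-→d32:H1  best=H1
  add 208.70.224.0/20 -> H0 at depth 20
  ? 83.166.108.155  path d0:-→d1:-→d2:-→d3:-→d4:-→d5:-→d6:-→d7:-→d8:-→d9:-→d10:-→d11:-→d12:-→d13:-→d14:-→d15:-→d16:H2→d17:-→d18:-→d19:-→d20:-→d21:-→d22:-→d23:-→d24:-→d25:-→d26:-→d27:-→d28:-→d29:-→d30:-→d31:-→d32:H1  best=H1
  add 208.0.0.0/8 -> H1 at depth 8
  add 0.0.0.0/0 -> H0 at depth 0
  ? 83.166.0.2  path d0:H0→d1:-→d2:-→d3:-→d4:-→d5:-→d6:-→d7:-→d8:-→d9:-→d10:-→d11:-→d12:-→d13:-→d14:-→d15:-→d16:H2→d17:-  best=H2
  add 90.195.222.48/28 -> H3 at depth 28
  add 90.195.222.56/32 -> H0 at depth 32
  add 175.52.247.166/32 -> H1 at depth 32
  ? 83.166.108.155  path d0:H0→d1:-→d2:-→d3:-→d4:-→d5:-→d6:-→d7:-→d8:-→d9:-→d10:-→d11:-→d12:-→d13:-→d14:-→d15:-→d16:H2→d17:-→d18:-→d19:-→d20:-→d21:-→d22:-→d23:-→d24:-→d25:-→d26:-→d27:-→d28:-→d29:-→d30:-→d31:-→d32:H1  best=H1
  ? 90.195.222.56  path d0:H0→d1:-→d2:-→d3:-→d4:-→d5:-→d6:-→d7:-→d8:-→d9:-→d10:-→d11:-→d12:-→d13:-→d14:-→d15:-→d16:-→d17:-→d18:-→d19:-→d20:-→d21:-→d22:-→d23:-→d24:-→d25:-→d26:-→d27:-→d28:H3→d29:-→d30:-→d31:-→d32:H0  best=H0
  add 83.166.108.152/29 -> H1 at depth 29
  add 83.166.108.155/32 -> H3 at depth 32
  ? 90.195.222.48  path d0:H0→d1:-→d2:-→d3:-→d4:-→d5:-→d6:-→d7:-→d8:-→d9:-→d10:-→d11:-→d12:-→d13:-→d14:-→d15:-→d16:-→d17:-→d18:-→d19:-→d20:-→d21:-→d22:-→d23:-→d24:-→d25:-→d26:-→d27:-→d28:H3  best=H3
  add 83.166.108.155/32 -> H1 at depth 32
  add 175.52.0.0/16 -> H2 at depth 16

== LOOKUPS ==
["H3","no-route","H1","H3","H3","H3","H1","H1","H3","H1","H1","H2","H1","H0","H3"]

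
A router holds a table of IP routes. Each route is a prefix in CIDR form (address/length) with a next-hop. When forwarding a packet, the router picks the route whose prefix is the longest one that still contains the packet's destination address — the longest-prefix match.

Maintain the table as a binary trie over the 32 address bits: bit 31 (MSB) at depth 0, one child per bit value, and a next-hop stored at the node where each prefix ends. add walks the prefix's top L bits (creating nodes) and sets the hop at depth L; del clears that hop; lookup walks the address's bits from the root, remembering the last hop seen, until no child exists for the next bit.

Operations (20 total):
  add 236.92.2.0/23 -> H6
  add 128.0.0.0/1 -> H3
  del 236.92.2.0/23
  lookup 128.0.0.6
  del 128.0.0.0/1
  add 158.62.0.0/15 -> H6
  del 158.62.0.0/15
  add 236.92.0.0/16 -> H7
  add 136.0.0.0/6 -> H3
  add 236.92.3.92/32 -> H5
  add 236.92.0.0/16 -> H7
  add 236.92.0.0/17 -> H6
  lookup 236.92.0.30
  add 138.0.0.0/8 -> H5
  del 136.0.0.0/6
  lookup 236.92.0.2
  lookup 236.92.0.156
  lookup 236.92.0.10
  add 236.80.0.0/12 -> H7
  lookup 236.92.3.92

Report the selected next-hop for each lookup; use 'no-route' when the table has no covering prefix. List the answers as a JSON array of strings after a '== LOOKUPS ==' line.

Apply in order:
  + 236.92.2.0/23 (H6) depth=23
  + 128.0.0.0/1 (H3) depth=1
  del 236.92.2.0/23 (clear depth 23)
  ? 128.0.0.6  path d0:-→d1:H3  best=H3
  del 128.0.0.0/1 (clear depth 1)
  + 158.62.0.0/15 (H6) depth=15
  del 158.62.0.0/15 (clear depth 15)
  + 236.92.0.0/16 (H7) depth=16
  + 136.0.0.0/6 (H3) depth=6
  + 236.92.3.92/32 (H5) depth=32
  + 236.92.0.0/16 (H7) depth=16
  + 236.92.0.0/17 (H6) depth=17
  ? 236.92.0.30  path d0:-→d1:-→d2:-→d3:-→d4:-→d5:-→d6:-→d7:-→d8:-→d9:-→d10:-→d11:-→d12:-→d13:-→d14:-→d15:-→d16:H7→d17:H6→d18:-→d19:-→d20:-→d21:-→d22:-  best=H6
  + 138.0.0.0/8 (H5) depth=8
  del 136.0.0.0/6 (clear depth 6)
  ? 236.92.0.2  path d0:-→d1:-→d2:-→d3:-→d4:-→d5:-→d6:-→d7:-→d8:-→d9:-→d10:-→d11:-→d12:-→d13:-→d14:-→d15:-→d16:H7→d17:H6→d18:-→d19:-→d20:-→d21:-→d22:-  best=H6
  ? 236.92.0.156  path d0:-→d1:-→d2:-→d3:-→d4:-→d5:-→d6:-→d7:-→d8:-→d9:-→d10:-→d11:-→d12:-→d13:-→d14:-→d15:-→d16:H7→d17:H6→d18:-→d19:-→d20:-→d21:-→d22:-  best=H6
  ? 236.92.0.10  path d0:-→d1:-→d2:-→d3:-→d4:-→d5:-→d6:-→d7:-→d8:-→d9:-→d10:-→d11:-→d12:-→d13:-→d14:-→d15:-→d16:H7→d17:H6→d18:-→d19:-→d20:-→d21:-→d22:-  best=H6
  + 236.80.0.0/12 (H7) depth=12
  ? 236.92.3.92  path d0:-→d1:-→d2:-→d3:-→d4:-→d5:-→d6:-→d7:-→d8:-→d9:-→d10:-→d11:-→d12:H7→d13:-→d14:-→d15:-→d16:H7→d17:H6→d18:-→d19:-→d20:-→d21:-→d22:-→d23:-→d24:-→d25:-→d26:-→d27:-→d28:-→d29:-→d30:-→d31:-→d32:H5  best=H5

== LOOKUPS ==
["H3","H6","H6","H6","H6","H5"]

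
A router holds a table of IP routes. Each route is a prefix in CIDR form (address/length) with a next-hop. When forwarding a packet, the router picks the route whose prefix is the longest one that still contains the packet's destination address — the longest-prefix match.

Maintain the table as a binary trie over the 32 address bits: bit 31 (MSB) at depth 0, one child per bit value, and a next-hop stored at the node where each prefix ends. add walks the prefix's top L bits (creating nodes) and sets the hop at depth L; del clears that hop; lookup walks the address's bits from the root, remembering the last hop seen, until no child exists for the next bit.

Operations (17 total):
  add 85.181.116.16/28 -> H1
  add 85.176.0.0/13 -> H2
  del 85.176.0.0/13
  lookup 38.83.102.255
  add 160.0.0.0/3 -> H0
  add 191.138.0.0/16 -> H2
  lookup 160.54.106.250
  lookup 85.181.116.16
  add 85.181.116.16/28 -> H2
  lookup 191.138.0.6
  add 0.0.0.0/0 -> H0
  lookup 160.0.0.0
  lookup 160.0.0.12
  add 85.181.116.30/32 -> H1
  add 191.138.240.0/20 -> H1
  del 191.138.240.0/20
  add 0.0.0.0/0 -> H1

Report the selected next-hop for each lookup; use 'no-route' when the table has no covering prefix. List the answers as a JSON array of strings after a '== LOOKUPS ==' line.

Process each operation:
  add 85.181.116.16/28 -> H1 at depth 28
  add 85.176.0.0/13 -> H2 at depth 13
  del 85.176.0.0/13 (clear depth 13)
  lookup 38.83.102.255: bits 0 walk d0:-→d1:- -> no-route
  add 160.0.0.0/3 -> H0 at depth 3
  add 191.138.0.0/16 -> H2 at depth 16
  lookup 160.54.106.250: bits 101 walk d0:-→d1:-→d2:-→d3:H0 -> H0
  lookup 85.181.116.16: bits 0101010110110101011101000001 walk d0:-→d1:-→d2:-→d3:-→d4:-→d5:-→d6:-→d7:-→d8:-→d9:-→d10:-→d11:-→d12:-→d13:-→d14:-→d15:-→d16:-→d17:-→d18:-→d19:-→d20:-→d21:-→d22:-→d23:-→d24:-→d25:-→d26:-→d27:-→d28:H1 -> H1
  add 85.181.116.16/28 -> H2 at depth 28
  lookup 191.138.0.6: bits 1011111110001010 walk d0:-→d1:-→d2:-→d3:H0→d4:-→d5:-→d6:-→d7:-→d8:-→d9:-→d10:-→d11:-→d12:-→d13:-→d14:-→d15:-→d16:H2 -> H2
  add 0.0.0.0/0 -> H0 at depth 0
  lookup 160.0.0.0: bits 101 walk d0:H0→d1:-→d2:-→d3:H0 -> H0
  lookup 160.0.0.12: bits 101 walk d0:H0→d1:-→d2:-→d3:H0 -> H0
  add 85.181.116.30/32 -> H1 at depth 32
  add 191.138.240.0/20 -> H1 at depth 20
  del 191.138.240.0/20 (clear depth 20)
  add 0.0.0.0/0 -> H1 at depth 0

== LOOKUPS ==
["no-route","H0","H1","H2","H0","H0"]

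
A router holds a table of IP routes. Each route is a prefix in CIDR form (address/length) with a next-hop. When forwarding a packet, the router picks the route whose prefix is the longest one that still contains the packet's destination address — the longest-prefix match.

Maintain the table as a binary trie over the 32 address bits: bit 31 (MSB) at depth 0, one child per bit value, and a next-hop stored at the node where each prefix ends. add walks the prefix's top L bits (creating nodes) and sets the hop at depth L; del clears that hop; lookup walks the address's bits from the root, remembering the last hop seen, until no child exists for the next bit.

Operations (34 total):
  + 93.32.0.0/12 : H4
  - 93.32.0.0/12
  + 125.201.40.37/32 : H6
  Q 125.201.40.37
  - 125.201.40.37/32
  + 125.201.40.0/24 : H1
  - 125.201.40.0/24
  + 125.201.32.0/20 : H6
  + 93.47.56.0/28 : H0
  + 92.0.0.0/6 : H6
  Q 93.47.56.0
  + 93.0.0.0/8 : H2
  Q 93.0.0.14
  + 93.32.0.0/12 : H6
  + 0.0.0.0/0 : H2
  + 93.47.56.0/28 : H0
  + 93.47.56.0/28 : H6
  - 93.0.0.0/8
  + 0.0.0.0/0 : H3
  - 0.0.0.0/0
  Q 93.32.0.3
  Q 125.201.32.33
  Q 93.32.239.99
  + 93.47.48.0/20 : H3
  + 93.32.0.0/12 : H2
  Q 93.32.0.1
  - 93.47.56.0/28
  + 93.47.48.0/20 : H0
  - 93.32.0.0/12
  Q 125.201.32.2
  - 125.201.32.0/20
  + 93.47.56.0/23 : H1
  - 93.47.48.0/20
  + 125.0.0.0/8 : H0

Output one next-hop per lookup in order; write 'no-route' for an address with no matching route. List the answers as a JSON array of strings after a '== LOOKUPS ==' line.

Apply in order:
  add 93.32.0.0/12 -> H4 at depth 12
  - 93.32.0.0/12 clear@12
  add 125.201.40.37/32 -> H6 at depth 32
  lookup 125.201.40.37: bits 01111101110010010010100000100101 walk d0:-→d1:-→d2:-→d3:-→d4:-→d5:-→d6:-→d7:-→d8:-→d9:-→d10:-→d11:-→d12:-→d13:-→d14:-→d15:-→d16:-→d17:-→d18:-→d19:-→d20:-→d21:-→d22:-→d23:-→d24:-→d25:-→d26:-→d27:-→d28:-→d29:-→d30:-→d31:-→d32:H6 -> H6
  - 125.201.40.37/32 clear@32
  add 125.201.40.0/24 -> H1 at depth 24
  - 125.201.40.0/24 clear@24
  add 125.201.32.0/20 -> H6 at depth 20
  add 93.47.56.0/28 -> H0 at depth 28
  add 92.0.0.0/6 -> H6 at depth 6
  lookup 93.47.56.0: bits 0101110100101111001110000000 walk d0:-→d1:-→d2:-→d3:-→d4:-→d5:-→d6:H6→d7:-→d8:-→d9:-→d10:-→d11:-→d12:-→d13:-→d14:-→d15:-→d16:-→d17:-→d18:-→d19:-→d20:-→d21:-→d22:-→d23:-→d24:-→d25:-→d26:-→d27:-→d28:H0 -> H0
  add 93.0.0.0/8 -> H2 at depth 8
  lookup 93.0.0.14: bits 0101110100 walk d0:-→d1:-→d2:-→d3:-→d4:-→d5:-→d6:H6→d7:-→d8:H2→d9:-→d10:- -> H2
  add 93.32.0.0/12 -> H6 at depth 12
  add 0.0.0.0/0 -> H2 at depth 0
  add 93.47.56.0/28 -> H0 at depth 28
  add 93.47.56.0/28 -> H6 at depth 28
  - 93.0.0.0/8 clear@8
  add 0.0.0.0/0 -> H3 at depth 0
  - 0.0.0.0/0 clear@0
  lookup 93.32.0.3: bits 010111010010 walk d0:-→d1:-→d2:-→d3:-→d4:-→d5:-→d6:H6→d7:-→d8:-→d9:-→d10:-→d11:-→d12:H6 -> H6
  lookup 125.201.32.33: bits 01111101110010010010 walk d0:-→d1:-→d2:-→d3:-→d4:-→d5:-→d6:-→d7:-→d8:-→d9:-→d10:-→d11:-→d12:-→d13:-→d14:-→d15:-→d16:-→d17:-→d18:-→d19:-→d20:H6 -> H6
  lookup 93.32.239.99: bits 010111010010 walk d0:-→d1:-→d2:-→d3:-→d4:-→d5:-→d6:H6→d7:-→d8:-→d9:-→d10:-→d11:-→d12:H6 -> H6
  add 93.47.48.0/20 -> H3 at depth 20
  add 93.32.0.0/12 -> H2 at depth 12
  lookup 93.32.0.1: bits 010111010010 walk d0:-→d1:-→d2:-→d3:-→d4:-→d5:-→d6:H6→d7:-→d8:-→d9:-→d10:-→d11:-→d12:H2 -> H2
  - 93.47.56.0/28 clear@28
  add 93.47.48.0/20 -> H0 at depth 20
  - 93.32.0.0/12 clear@12
  lookup 125.201.32.2: bits 01111101110010010010 walk d0:-→d1:-→d2:-→d3:-→d4:-→d5:-→d6:-→d7:-→d8:-→d9:-→d10:-→d11:-→d12:-→d13:-→d14:-→d15:-→d16:-→d17:-→d18:-→d19:-→d20:H6 -> H6
  - 125.201.32.0/20 clear@20
  add 93.47.56.0/23 -> H1 at depth 23
  - 93.47.48.0/20 clear@20
  add 125.0.0.0/8 -> H0 at depth 8

== LOOKUPS ==
["H6","H0","H2","H6","H6","H6","H2","H6"]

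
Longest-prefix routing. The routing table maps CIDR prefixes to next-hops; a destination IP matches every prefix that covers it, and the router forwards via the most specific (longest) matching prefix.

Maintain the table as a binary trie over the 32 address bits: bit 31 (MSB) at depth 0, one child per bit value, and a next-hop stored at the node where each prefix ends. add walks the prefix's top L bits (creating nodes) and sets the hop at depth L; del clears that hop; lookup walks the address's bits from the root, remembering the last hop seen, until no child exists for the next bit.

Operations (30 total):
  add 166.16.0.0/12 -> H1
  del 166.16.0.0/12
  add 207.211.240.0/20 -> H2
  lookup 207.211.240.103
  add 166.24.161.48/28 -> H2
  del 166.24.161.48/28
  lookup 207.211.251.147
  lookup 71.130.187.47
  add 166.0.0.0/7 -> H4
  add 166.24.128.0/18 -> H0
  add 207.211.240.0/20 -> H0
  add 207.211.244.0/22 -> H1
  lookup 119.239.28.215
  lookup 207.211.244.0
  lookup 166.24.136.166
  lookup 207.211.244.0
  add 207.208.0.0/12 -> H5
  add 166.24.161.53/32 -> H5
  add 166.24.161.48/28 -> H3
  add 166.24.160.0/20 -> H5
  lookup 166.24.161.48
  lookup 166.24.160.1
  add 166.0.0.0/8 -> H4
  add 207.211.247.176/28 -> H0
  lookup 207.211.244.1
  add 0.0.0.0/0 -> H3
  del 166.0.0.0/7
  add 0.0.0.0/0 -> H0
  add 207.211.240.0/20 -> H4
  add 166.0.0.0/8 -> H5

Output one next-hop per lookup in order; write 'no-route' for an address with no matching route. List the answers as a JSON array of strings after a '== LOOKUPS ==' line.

Trace:
  add 166.16.0.0/12 -> H1 at depth 12
  - 166.16.0.0/12 clear@12
  add 207.211.240.0/20 -> H2 at depth 20
  ? 207.211.240.103  path d0:-→d1:-→d2:-→d3:-→d4:-→d5:-→d6:-→d7:-→d8:-→d9:-→d10:-→d11:-→d12:-→d13:-→d14:-→d15:-→d16:-→d17:-→d18:-→d19:-→d20:H2  best=H2
  add 166.24.161.48/28 -> H2 at depth 28
  - 166.24.161.48/28 clear@28
  ? 207.211.251.147  path d0:-→d1:-→d2:-→d3:-→d4:-→d5:-→d6:-→d7:-→d8:-→d9:-→d10:-→d11:-→d12:-→d13:-→d14:-→d15:-→d16:-→d17:-→d18:-→d19:-→d20:H2  best=H2
  ? 71.130.187.47  path d0:-  best=no-route
  add 166.0.0.0/7 -> H4 at depth 7
  add 166.24.128.0/18 -> H0 at depth 18
  add 207.211.240.0/20 -> H0 at depth 20
  add 207.211.244.0/22 -> H1 at depth 22
  ? 119.239.28.215  path d0:-  best=no-route
  ? 207.211.244.0  path d0:-→d1:-→d2:-→d3:-→d4:-→d5:-→d6:-→d7:-→d8:-→d9:-→d10:-→d11:-→d12:-→d13:-→d14:-→d15:-→d16:-→d17:-→d18:-→d19:-→d20:H0→d21:-→d22:H1  best=H1
  ? 166.24.136.166  path d0:-→d1:-→d2:-→d3:-→d4:-→d5:-→d6:-→d7:H4→d8:-→d9:-→d10:-→d11:-→d12:-→d13:-→d14:-→d15:-→d16:-→d17:-→d18:H0  best=H0
  ? 207.211.244.0  path d0:-→d1:-→d2:-→d3:-→d4:-→d5:-→d6:-→d7:-→d8:-→d9:-→d10:-→d11:-→d12:-→d13:-→d14:-→d15:-→d16:-→d17:-→d18:-→d19:-→d20:H0→d21:-→d22:H1  best=H1
  add 207.208.0.0/12 -> H5 at depth 12
  add 166.24.161.53/32 -> H5 at depth 32
  add 166.24.161.48/28 -> H3 at depth 28
  add 166.24.160.0/20 -> H5 at depth 20
  ? 166.24.161.48  path d0:-→d1:-→d2:-→d3:-→d4:-→d5:-→d6:-→d7:H4→d8:-→d9:-→d10:-→d11:-→d12:-→d13:-→d14:-→d15:-→d16:-→d17:-→d18:H0→d19:-→d20:H5→d21:-→d22:-→d23:-→d24:-→d25:-→d26:-→d27:-→d28:H3→d29:-  best=H3
  ? 166.24.160.1  path d0:-→d1:-→d2:-→d3:-→d4:-→d5:-→d6:-→d7:H4→d8:-→d9:-→d10:-→d11:-→d12:-→d13:-→d14:-→d15:-→d16:-→d17:-→d18:H0→d19:-→d20:H5→d21:-→d22:-→d23:-  best=H5
  add 166.0.0.0/8 -> H4 at depth 8
  add 207.211.247.176/28 -> H0 at depth 28
  ? 207.211.244.1  path d0:-→d1:-→d2:-→d3:-→d4:-→d5:-→d6:-→d7:-→d8:-→d9:-→d10:-→d11:-→d12:H5→d13:-→d14:-→d15:-→d16:-→d17:-→d18:-→d19:-→d20:H0→d21:-→d22:H1  best=H1
  add 0.0.0.0/0 -> H3 at depth 0
  - 166.0.0.0/7 clear@7
  add 0.0.0.0/0 -> H0 at depth 0
  add 207.211.240.0/20 -> H4 at depth 20
  add 166.0.0.0/8 -> H5 at depth 8

== LOOKUPS ==
["H2","H2","no-route","no-route","H1","H0","H1","H3","H5","H1"]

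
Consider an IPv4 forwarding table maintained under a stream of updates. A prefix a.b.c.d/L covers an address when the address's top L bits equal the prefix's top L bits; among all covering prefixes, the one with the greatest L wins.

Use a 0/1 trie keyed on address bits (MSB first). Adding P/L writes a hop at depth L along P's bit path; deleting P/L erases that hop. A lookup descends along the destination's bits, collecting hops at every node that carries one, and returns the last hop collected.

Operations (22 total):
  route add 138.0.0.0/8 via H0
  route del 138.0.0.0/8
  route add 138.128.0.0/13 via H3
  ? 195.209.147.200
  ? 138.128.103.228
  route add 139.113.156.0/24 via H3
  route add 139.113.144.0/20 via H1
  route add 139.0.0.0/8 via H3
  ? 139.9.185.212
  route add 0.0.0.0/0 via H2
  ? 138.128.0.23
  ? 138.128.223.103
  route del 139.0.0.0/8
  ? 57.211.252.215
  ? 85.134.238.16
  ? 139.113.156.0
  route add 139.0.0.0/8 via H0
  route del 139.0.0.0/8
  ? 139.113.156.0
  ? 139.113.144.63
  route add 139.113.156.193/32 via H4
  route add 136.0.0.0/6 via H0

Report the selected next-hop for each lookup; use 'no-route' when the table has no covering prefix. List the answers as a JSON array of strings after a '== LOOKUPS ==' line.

Apply in order:
  + 138.0.0.0/8 (H0) depth=8
  - 138.0.0.0/8 clear@8
  + 138.128.0.0/13 (H3) depth=13
  Q 195.209.147.200: descend 1 ; hops seen [∅] ; pick no-route
  Q 138.128.103.228: descend 1000101010000 ; hops seen [H3] ; pick H3
  + 139.113.156.0/24 (H3) depth=24
  + 139.113.144.0/20 (H1) depth=20
  + 139.0.0.0/8 (H3) depth=8
  Q 139.9.185.212: descend 100010110 ; hops seen [H3] ; pick H3
  + 0.0.0.0/0 (H2) depth=0
  Q 138.128.0.23: descend 1000101010000 ; hops seen [H2,H3] ; pick H3
  Q 138.128.223.103: descend 1000101010000 ; hops seen [H2,H3] ; pick H3
  - 139.0.0.0/8 clear@8
  Q 57.211.252.215: descend ε ; hops seen [H2] ; pick H2
  Q 85.134.238.16: descend ε ; hops seen [H2] ; pick H2
  Q 139.113.156.0: descend 100010110111000110011100 ; hops seen [H2,H1,H3] ; pick H3
  + 139.0.0.0/8 (H0) depth=8
  - 139.0.0.0/8 clear@8
  Q 139.113.156.0: descend 100010110111000110011100 ; hops seen [H2,H1,H3] ; pick H3
  Q 139.113.144.63: descend 10001011011100011001 ; hops seen [H2,H1] ; pick H1
  + 139.113.156.193/32 (H4) depth=32
  + 136.0.0.0/6 (H0) depth=6

== LOOKUPS ==
["no-route","H3","H3","H3","H3","H2","H2","H3","H3","H1"]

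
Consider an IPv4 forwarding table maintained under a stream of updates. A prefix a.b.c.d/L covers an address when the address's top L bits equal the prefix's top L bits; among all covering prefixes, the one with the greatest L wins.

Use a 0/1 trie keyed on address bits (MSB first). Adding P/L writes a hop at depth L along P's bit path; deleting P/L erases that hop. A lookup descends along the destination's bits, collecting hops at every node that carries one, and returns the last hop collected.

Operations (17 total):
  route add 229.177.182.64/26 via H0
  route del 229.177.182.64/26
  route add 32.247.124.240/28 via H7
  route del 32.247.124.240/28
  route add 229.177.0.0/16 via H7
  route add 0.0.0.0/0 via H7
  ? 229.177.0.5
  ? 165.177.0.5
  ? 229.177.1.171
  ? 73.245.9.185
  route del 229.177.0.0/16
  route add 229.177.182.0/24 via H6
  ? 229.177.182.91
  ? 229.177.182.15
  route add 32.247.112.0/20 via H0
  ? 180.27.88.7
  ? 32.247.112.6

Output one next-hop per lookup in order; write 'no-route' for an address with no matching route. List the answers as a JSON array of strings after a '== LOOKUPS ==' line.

Process each operation:
  add 229.177.182.64/26 -> H0 at depth 26
  - 229.177.182.64/26 clear@26
  add 32.247.124.240/28 -> H7 at depth 28
  - 32.247.124.240/28 clear@28
  add 229.177.0.0/16 -> H7 at depth 16
  add 0.0.0.0/0 -> H7 at depth 0
  lookup 229.177.0.5: bits 1110010110110001 walk d0:H7→d1:-→d2:-→d3:-→d4:-→d5:-→d6:-→d7:-→d8:-→d9:-→d10:-→d11:-→d12:-→d13:-→d14:-→d15:-→d16:H7 -> H7
  lookup 165.177.0.5: bits 1 walk d0:H7→d1:- -> H7
  lookup 229.177.1.171: bits 1110010110110001 walk d0:H7→d1:-→d2:-→d3:-→d4:-→d5:-→d6:-→d7:-→d8:-→d9:-→d10:-→d11:-→d12:-→d13:-→d14:-→d15:-→d16:H7 -> H7
  lookup 73.245.9.185: bits 0 walk d0:H7→d1:- -> H7
  - 229.177.0.0/16 clear@16
  add 229.177.182.0/24 -> H6 at depth 24
  lookup 229.177.182.91: bits 11100101101100011011011001 walk d0:H7→d1:-→d2:-→d3:-→d4:-→d5:-→d6:-→d7:-→d8:-→d9:-→d10:-→d11:-→d12:-→d13:-→d14:-→d15:-→d16:-→d17:-→d18:-→d19:-→d20:-→d21:-→d22:-→d23:-→d24:H6→d25:-→d26:- -> H6
  lookup 229.177.182.15: bits 1110010110110001101101100 walk d0:H7→d1:-→d2:-→d3:-→d4:-→d5:-→d6:-→d7:-→d8:-→d9:-→d10:-→d11:-→d12:-→d13:-→d14:-→d15:-→d16:-→d17:-→d18:-→d19:-→d20:-→d21:-→d22:-→d23:-→d24:H6→d25:- -> H6
  add 32.247.112.0/20 -> H0 at depth 20
  lookup 180.27.88.7: bits 1 walk d0:H7→d1:- -> H7
  lookup 32.247.112.6: bits 00100000111101110111 walk d0:H7→d1:-→d2:-→d3:-→d4:-→d5:-→d6:-→d7:-→d8:-→d9:-→d10:-→d11:-→d12:-→d13:-→d14:-→d15:-→d16:-→d17:-→d18:-→d19:-→d20:H0 -> H0

== LOOKUPS ==
["H7","H7","H7","H7","H6","H6","H7","H0"]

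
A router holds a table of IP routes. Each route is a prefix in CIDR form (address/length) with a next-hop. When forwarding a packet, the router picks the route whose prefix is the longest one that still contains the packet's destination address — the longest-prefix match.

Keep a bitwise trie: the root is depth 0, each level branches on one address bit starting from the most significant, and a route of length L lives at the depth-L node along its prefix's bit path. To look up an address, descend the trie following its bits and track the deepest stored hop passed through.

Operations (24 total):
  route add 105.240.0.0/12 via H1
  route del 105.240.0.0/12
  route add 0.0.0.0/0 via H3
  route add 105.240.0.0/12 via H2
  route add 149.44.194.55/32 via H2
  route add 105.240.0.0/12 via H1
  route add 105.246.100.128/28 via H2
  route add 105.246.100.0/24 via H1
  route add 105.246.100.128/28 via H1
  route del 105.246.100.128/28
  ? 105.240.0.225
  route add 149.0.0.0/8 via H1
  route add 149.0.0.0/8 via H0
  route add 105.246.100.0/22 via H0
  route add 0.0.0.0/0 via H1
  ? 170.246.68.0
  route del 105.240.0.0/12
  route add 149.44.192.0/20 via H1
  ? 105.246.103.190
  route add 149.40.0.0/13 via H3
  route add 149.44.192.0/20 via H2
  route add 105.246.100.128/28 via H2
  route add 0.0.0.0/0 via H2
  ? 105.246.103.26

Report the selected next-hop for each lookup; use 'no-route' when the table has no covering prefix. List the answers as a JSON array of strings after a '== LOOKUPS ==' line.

Process each operation:
  + 105.240.0.0/12 (H1) depth=12
  - 105.240.0.0/12 clear@12
  + 0.0.0.0/0 (H3) depth=0
  + 105.240.0.0/12 (H2) depth=12
  + 149.44.194.55/32 (H2) depth=32
  + 105.240.0.0/12 (H1) depth=12
  + 105.246.100.128/28 (H2) depth=28
  + 105.246.100.0/24 (H1) depth=24
  + 105.246.100.128/28 (H1) depth=28
  - 105.246.100.128/28 clear@28
  lookup 105.240.0.225: bits 0110100111110 walk d0:H3→d1:-→d2:-→d3:-→d4:-→d5:-→d6:-→d7:-→d8:-→d9:-→d10:-→d11:-→d12:H1→d13:- -> H1
  + 149.0.0.0/8 (H1) depth=8
  + 149.0.0.0/8 (H0) depth=8
  + 105.246.100.0/22 (H0) depth=22
  + 0.0.0.0/0 (H1) depth=0
  lookup 170.246.68.0: bits 10 walk d0:H1→d1:-→d2:- -> H1
  - 105.240.0.0/12 clear@12
  + 149.44.192.0/20 (H1) depth=20
  lookup 105.246.103.190: bits 0110100111110110011001 walk d0:H1→d1:-→d2:-→d3:-→d4:-→d5:-→d6:-→d7:-→d8:-→d9:-→d10:-→d11:-→d12:-→d13:-→d14:-→d15:-→d16:-→d17:-→d18:-→d19:-→d20:-→d21:-→d22:H0 -> H0
  + 149.40.0.0/13 (H3) depth=13
  + 149.44.192.0/20 (H2) depth=20
  + 105.246.100.128/28 (H2) depth=28
  + 0.0.0.0/0 (H2) depth=0
  lookup 105.246.103.26: bits 0110100111110110011001 walk d0:H2→d1:-→d2:-→d3:-→d4:-→d5:-→d6:-→d7:-→d8:-→d9:-→d10:-→d11:-→d12:-→d13:-→d14:-→d15:-→d16:-→d17:-→d18:-→d19:-→d20:-→d21:-→d22:H0 -> H0

== LOOKUPS ==
["H1","H1","H0","H0"]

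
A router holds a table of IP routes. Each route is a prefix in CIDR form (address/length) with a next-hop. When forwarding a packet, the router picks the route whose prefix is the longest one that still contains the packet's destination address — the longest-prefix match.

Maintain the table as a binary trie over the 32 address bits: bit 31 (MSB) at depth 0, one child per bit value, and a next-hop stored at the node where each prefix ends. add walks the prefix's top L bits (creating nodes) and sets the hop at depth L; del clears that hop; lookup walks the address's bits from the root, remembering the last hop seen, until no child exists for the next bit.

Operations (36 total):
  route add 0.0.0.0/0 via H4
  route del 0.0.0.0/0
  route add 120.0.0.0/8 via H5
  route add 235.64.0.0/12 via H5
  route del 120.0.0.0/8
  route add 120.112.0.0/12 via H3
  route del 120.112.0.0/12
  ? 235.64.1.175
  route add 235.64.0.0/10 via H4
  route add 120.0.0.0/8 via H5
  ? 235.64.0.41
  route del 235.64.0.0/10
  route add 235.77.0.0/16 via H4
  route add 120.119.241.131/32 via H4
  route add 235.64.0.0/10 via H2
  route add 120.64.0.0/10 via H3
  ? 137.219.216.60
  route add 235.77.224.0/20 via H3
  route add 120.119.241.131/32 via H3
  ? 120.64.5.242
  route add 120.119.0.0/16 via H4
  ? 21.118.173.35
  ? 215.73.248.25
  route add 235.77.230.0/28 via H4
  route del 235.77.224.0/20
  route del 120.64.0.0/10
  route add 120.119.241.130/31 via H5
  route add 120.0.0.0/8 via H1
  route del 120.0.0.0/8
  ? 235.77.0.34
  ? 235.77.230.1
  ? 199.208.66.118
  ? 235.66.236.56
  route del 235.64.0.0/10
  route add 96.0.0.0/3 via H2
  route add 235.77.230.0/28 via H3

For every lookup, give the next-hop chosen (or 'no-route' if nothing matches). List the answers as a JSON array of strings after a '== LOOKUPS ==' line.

Apply in order:
  add 0.0.0.0/0 -> H4 at depth 0
  - 0.0.0.0/0 clear@0
  add 120.0.0.0/8 -> H5 at depth 8
  add 235.64.0.0/12 -> H5 at depth 12
  - 120.0.0.0/8 clear@8
  add 120.112.0.0/12 -> H3 at depth 12
  - 120.112.0.0/12 clear@12
  lookup 235.64.1.175: bits 111010110100 walk d0:-→d1:-→d2:-→d3:-→d4:-→d5:-→d6:-→d7:-→d8:-→d9:-→d10:-→d11:-→d12:H5 -> H5
  add 235.64.0.0/10 -> H4 at depth 10
  add 120.0.0.0/8 -> H5 at depth 8
  lookup 235.64.0.41: bits 111010110100 walk d0:-→d1:-→d2:-→d3:-→d4:-→d5:-→d6:-→d7:-→d8:-→d9:-→d10:H4→d11:-→d12:H5 -> H5
  - 235.64.0.0/10 clear@10
  add 235.77.0.0/16 -> H4 at depth 16
  add 120.119.241.131/32 -> H4 at depth 32
  add 235.64.0.0/10 -> H2 at depth 10
  add 120.64.0.0/10 -> H3 at depth 10
  lookup 137.219.216.60: bits 1 walk d0:-→d1:- -> no-route
  add 235.77.224.0/20 -> H3 at depth 20
  add 120.119.241.131/32 -> H3 at depth 32
  lookup 120.64.5.242: bits 0111100001 walk d0:-→d1:-→d2:-→d3:-→d4:-→d5:-→d6:-→d7:-→d8:H5→d9:-→d10:H3 -> H3
  add 120.119.0.0/16 -> H4 at depth 16
  lookup 21.118.173.35: bits 0 walk d0:-→d1:- -> no-route
  lookup 215.73.248.25: bits 11 walk d0:-→d1:-→d2:- -> no-route
  add 235.77.230.0/28 -> H4 at depth 28
  - 235.77.224.0/20 clear@20
  - 120.64.0.0/10 clear@10
  add 120.119.241.130/31 -> H5 at depth 31
  add 120.0.0.0/8 -> H1 at depth 8
  - 120.0.0.0/8 clear@8
  lookup 235.77.0.34: bits 1110101101001101 walk d0:-→d1:-→d2:-→d3:-→d4:-→d5:-→d6:-→d7:-→d8:-→d9:-→d10:H2→d11:-→d12:H5→d13:-→d14:-→d15:-→d16:H4 -> H4
  lookup 235.77.230.1: bits 1110101101001101111001100000 walk d0:-→d1:-→d2:-→d3:-→d4:-→d5:-→d6:-→d7:-→d8:-→d9:-→d10:H2→d11:-→d12:H5→d13:-→d14:-→d15:-→d16:H4→d17:-→d18:-→d19:-→d20:-→d21:-→d22:-→d23:-→d24:-→d25:-→d26:-→d27:-→d28:H4 -> H4
  lookup 199.208.66.118: bits 11 walk d0:-→d1:-→d2:- -> no-route
  lookup 235.66.236.56: bits 111010110100 walk d0:-→d1:-→d2:-→d3:-→d4:-→d5:-→d6:-→d7:-→d8:-→d9:-→d10:H2→d11:-→d12:H5 -> H5
  - 235.64.0.0/10 clear@10
  add 96.0.0.0/3 -> H2 at depth 3
  add 235.77.230.0/28 -> H3 at depth 28

== LOOKUPS ==
["H5","H5","no-route","H3","no-route","no-route","H4","H4","no-route","H5"]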